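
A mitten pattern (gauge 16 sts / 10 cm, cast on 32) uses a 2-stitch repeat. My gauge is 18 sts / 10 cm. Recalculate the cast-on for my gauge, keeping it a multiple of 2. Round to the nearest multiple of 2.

32 × 18 / 16 = 36.00.
Nearest multiple of 2: 36.

Cast on 36 stitches.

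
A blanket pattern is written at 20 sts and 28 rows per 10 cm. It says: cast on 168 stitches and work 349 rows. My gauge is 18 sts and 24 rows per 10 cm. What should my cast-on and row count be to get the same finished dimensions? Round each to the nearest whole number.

Stitches: 168 × 18/20 = 151.20 → 151.
Rows: 349 × 24/28 = 299.14 → 299.

Cast on 151 stitches; work 299 rows.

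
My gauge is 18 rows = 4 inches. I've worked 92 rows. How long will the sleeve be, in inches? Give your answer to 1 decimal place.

18 rows / 4 inch = 4.5 rows per inch.
92 / 4.5 = 20.44 inches.

20.4 inches.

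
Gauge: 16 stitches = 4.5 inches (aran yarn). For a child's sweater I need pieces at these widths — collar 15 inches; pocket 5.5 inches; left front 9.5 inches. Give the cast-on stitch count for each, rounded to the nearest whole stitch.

collar 53; pocket 20; left front 34.

Rate = 16/4.5 = 3.556 sts per in.
collar: 15 × 3.556 = 53.33 → 53.
pocket: 5.5 × 3.556 = 19.56 → 20.
left front: 9.5 × 3.556 = 33.78 → 34.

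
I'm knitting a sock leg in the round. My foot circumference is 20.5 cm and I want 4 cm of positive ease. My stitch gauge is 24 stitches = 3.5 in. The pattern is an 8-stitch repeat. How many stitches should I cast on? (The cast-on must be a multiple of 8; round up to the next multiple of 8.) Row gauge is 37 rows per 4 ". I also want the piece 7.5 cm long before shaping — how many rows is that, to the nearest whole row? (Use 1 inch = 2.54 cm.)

Finished = 20.5 + 4 = 24.5 cm.
24.5 cm × 1/2.54 = 9.65 inches.
24/3.5 = 6.857 sts per in; 9.65 × 6.857 = 66.14 sts.
Next multiple of 8 → 72.
7.5 cm = 2.95 inches; × 9.25 = 27.31 → 27 rows.

Cast on 72 stitches; work 27 rows.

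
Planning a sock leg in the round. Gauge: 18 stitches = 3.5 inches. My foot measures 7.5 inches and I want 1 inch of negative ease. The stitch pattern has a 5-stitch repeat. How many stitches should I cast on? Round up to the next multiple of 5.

Cast on 35 stitches.

Finished = 7.5 − 1 = 6.5 inches.
18 / 3.5 = 5.143 sts/in.
6.5 × 5.143 = 33.43 sts.
Next multiple of 5: 35.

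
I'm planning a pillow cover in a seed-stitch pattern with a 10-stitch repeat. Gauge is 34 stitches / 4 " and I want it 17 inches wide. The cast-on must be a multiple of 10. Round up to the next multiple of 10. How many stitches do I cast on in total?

150 stitches.

34 / 4 = 8.5 sts per inch.
17 × 8.5 = 144.50 sts.
Next multiple of 10: 150.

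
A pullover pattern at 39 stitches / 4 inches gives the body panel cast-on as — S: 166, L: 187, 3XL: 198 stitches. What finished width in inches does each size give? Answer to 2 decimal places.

39/4 = 9.75 sts per in.
S: 166 / 9.75 = 17.026 → 17.03 in.
L: 187 / 9.75 = 19.179 → 19.18 in.
3XL: 198 / 9.75 = 20.308 → 20.31 in.

S 17.03 inches; L 19.18 inches; 3XL 20.31 inches.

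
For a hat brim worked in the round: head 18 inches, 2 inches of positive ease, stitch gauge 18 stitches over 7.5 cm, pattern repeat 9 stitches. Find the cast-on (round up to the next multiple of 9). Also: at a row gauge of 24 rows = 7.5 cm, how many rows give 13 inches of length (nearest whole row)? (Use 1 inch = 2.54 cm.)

Finished = 18 + 2 = 20 inches.
20 inches × 2.54 = 50.80 cm.
18/7.5 = 2.4 sts per cm; 50.80 × 2.4 = 121.92 sts.
Next multiple of 9 → 126.
13 inches = 33.02 cm; × 3.2 = 105.66 → 106 rows.

Cast on 126 stitches; work 106 rows.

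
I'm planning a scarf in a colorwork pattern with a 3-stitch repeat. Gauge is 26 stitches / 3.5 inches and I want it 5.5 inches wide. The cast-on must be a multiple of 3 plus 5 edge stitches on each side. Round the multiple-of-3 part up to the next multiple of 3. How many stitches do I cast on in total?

Cast on 43 stitches.

26 / 3.5 = 7.429 sts per inch.
5.5 × 7.429 = 40.86 sts.
Less 10 edge sts → 30.86 for the repeat.
Next multiple of 3: 33.
Add back 10 edge sts → 43.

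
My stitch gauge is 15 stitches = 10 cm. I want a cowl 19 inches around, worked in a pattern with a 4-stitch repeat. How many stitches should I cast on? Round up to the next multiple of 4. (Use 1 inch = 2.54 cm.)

76 stitches.

19 in = 19 × 2.54 = 48.26 cm.
15 / 10 = 1.5 sts/cm.
48.26 × 1.5 = 72.39 sts.
→ 76.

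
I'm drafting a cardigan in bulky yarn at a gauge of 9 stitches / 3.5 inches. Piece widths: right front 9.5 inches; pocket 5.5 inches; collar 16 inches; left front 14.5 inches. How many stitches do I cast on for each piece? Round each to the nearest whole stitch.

right front 24; pocket 14; collar 41; left front 37.

Rate = 9/3.5 = 2.571 sts per in.
right front: 9.5 × 2.571 = 24.43 → 24.
pocket: 5.5 × 2.571 = 14.14 → 14.
collar: 16 × 2.571 = 41.14 → 41.
left front: 14.5 × 2.571 = 37.29 → 37.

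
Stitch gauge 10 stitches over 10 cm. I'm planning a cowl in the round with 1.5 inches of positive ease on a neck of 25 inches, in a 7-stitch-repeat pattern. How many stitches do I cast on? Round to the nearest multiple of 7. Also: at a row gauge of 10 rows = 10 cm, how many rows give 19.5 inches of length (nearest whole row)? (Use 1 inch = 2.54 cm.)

Finished = 25 + 1.5 = 26.5 inches.
26.5 inches × 2.54 = 67.31 cm.
10/10 = 1 sts per cm; 67.31 × 1 = 67.31 sts.
Nearest multiple of 7 → 70.
19.5 inches = 49.53 cm; × 1 = 49.53 → 50 rows.

Cast on 70 stitches; work 50 rows.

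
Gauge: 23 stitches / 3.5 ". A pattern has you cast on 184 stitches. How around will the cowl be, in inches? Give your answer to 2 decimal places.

23 stitches / 3.5 inch = 6.571 stitches per inch.
184 / 6.571 = 28.000 inches.

28.00 inches.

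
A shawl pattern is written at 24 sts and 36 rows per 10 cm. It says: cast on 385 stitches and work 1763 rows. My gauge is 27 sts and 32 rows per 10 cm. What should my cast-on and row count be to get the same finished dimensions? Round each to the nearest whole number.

Stitches: 385 × 27/24 = 433.12 → 433.
Rows: 1763 × 32/36 = 1567.11 → 1567.

Cast on 433 stitches; work 1567 rows.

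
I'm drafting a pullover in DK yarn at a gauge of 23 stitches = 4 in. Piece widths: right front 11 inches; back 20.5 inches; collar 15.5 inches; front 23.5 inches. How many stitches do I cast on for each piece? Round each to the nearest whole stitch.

Rate = 23/4 = 5.75 sts per in.
right front: 11 × 5.75 = 63.25 → 63.
back: 20.5 × 5.75 = 117.88 → 118.
collar: 15.5 × 5.75 = 89.12 → 89.
front: 23.5 × 5.75 = 135.12 → 135.

right front 63; back 118; collar 89; front 135.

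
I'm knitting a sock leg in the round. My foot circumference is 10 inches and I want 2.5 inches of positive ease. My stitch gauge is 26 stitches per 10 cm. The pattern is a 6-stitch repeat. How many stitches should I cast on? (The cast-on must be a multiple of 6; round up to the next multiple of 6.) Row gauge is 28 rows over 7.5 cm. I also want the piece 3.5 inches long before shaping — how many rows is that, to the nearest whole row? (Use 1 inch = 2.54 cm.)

Cast on 84 stitches; work 33 rows.

Finished = 10 + 2.5 = 12.5 inches.
12.5 inches × 2.54 = 31.75 cm.
26/10 = 2.6 sts per cm; 31.75 × 2.6 = 82.55 sts.
Next multiple of 6 → 84.
3.5 inches = 8.89 cm; × 3.733 = 33.19 → 33 rows.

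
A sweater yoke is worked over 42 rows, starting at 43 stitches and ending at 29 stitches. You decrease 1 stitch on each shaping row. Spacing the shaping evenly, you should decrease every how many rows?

Decrease every 3rd row.

Stitches to remove: |29 − 43| = 14.
Shaping rows needed: 14 / 1 = 14.
42 rows / 14 = every 3 rows.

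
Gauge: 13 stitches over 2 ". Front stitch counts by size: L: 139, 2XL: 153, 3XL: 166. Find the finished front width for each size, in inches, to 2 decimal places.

L 21.38 inches; 2XL 23.54 inches; 3XL 25.54 inches.

13/2 = 6.5 sts per in.
L: 139 / 6.5 = 21.385 → 21.38 in.
2XL: 153 / 6.5 = 23.538 → 23.54 in.
3XL: 166 / 6.5 = 25.538 → 25.54 in.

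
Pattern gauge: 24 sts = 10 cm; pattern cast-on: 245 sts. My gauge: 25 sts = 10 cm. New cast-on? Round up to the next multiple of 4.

CO 256 sts.

Scale factor = 25 / 24 = 1.042.
245 × 25 / 24 = 255.21 sts.
→ 256 sts.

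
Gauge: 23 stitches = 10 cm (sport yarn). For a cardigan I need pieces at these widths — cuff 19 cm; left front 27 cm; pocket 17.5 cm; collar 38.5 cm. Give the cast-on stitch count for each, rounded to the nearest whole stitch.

cuff 44; left front 62; pocket 40; collar 89.

Rate = 23/10 = 2.3 sts per cm.
cuff: 19 × 2.3 = 43.70 → 44.
left front: 27 × 2.3 = 62.10 → 62.
pocket: 17.5 × 2.3 = 40.25 → 40.
collar: 38.5 × 2.3 = 88.55 → 89.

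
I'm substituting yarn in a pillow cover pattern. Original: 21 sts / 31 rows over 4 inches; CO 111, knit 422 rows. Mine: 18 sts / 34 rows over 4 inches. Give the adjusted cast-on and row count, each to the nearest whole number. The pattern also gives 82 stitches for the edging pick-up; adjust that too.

Cast on 95 stitches; work 463 rows; edging pick-up 70 stitches.

Stitches: 111 × 18/21 = 95.14 → 95.
Rows: 422 × 34/31 = 462.84 → 463.
edging pick-up: 82 × 18/21 = 70.29 → 70.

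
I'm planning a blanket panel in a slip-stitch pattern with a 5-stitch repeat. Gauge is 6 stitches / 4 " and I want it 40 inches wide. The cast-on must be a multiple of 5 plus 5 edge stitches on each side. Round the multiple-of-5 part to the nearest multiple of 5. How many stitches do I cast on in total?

6 / 4 = 1.5 sts per inch.
40 × 1.5 = 60.00 sts.
Less 10 edge sts → 50.00 for the repeat.
Nearest multiple of 5: 50.
Add back 10 edge sts → 60.

CO 60 sts.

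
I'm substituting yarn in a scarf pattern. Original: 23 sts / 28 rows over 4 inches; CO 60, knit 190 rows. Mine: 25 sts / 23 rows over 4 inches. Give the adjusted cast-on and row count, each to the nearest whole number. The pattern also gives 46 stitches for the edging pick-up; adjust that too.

Cast on 65 stitches; work 156 rows; edging pick-up 50 stitches.

Stitches: 60 × 25/23 = 65.22 → 65.
Rows: 190 × 23/28 = 156.07 → 156.
edging pick-up: 46 × 25/23 = 50.00 → 50.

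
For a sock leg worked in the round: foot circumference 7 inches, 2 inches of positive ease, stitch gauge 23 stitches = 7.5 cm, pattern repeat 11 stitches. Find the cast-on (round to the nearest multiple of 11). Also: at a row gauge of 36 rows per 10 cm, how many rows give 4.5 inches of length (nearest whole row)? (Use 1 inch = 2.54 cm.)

Cast on 66 stitches; work 41 rows.

Finished = 7 + 2 = 9 inches.
9 inches × 2.54 = 22.86 cm.
23/7.5 = 3.067 sts per cm; 22.86 × 3.067 = 70.10 sts.
Nearest multiple of 11 → 66.
4.5 inches = 11.43 cm; × 3.6 = 41.15 → 41 rows.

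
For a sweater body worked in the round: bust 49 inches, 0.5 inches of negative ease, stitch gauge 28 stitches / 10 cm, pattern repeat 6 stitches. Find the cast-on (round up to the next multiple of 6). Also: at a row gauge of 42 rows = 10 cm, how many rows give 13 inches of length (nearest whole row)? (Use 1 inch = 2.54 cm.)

Cast on 348 stitches; work 139 rows.

Finished = 49 − 0.5 = 48.5 inches.
48.5 inches × 2.54 = 123.19 cm.
28/10 = 2.8 sts per cm; 123.19 × 2.8 = 344.93 sts.
Next multiple of 6 → 348.
13 inches = 33.02 cm; × 4.2 = 138.68 → 139 rows.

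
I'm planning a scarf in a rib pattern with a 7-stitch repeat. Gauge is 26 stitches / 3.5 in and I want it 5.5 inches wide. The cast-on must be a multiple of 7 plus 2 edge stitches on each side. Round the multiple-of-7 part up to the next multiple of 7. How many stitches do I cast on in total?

CO 46 sts.

26 / 3.5 = 7.429 sts per inch.
5.5 × 7.429 = 40.86 sts.
Less 4 edge sts → 36.86 for the repeat.
Next multiple of 7: 42.
Add back 4 edge sts → 46.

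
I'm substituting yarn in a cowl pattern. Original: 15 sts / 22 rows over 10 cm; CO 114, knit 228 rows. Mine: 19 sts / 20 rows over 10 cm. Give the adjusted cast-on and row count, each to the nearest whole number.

Cast on 144 stitches; work 207 rows.

Stitches: 114 × 19/15 = 144.40 → 144.
Rows: 228 × 20/22 = 207.27 → 207.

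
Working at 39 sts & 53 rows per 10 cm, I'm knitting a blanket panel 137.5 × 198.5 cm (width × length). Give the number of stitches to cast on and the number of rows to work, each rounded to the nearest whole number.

Stitch gauge = 39/10 = 3.9 sts/cm; 137.5 × 3.9 = 536.25 → 536 sts.
Row gauge = 53/10 = 5.3 rows/cm; 198.5 × 5.3 = 1052.05 → 1052 rows.

Cast on 536 stitches and work 1052 rows.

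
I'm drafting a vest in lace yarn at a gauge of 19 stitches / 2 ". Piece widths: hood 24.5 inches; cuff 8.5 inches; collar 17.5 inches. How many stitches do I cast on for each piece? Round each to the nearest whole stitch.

hood 233; cuff 81; collar 166.

Rate = 19/2 = 9.5 sts per in.
hood: 24.5 × 9.5 = 232.75 → 233.
cuff: 8.5 × 9.5 = 80.75 → 81.
collar: 17.5 × 9.5 = 166.25 → 166.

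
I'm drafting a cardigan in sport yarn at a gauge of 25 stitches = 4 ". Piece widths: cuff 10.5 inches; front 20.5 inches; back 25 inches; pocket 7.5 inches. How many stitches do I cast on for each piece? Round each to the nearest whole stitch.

Rate = 25/4 = 6.25 sts per in.
cuff: 10.5 × 6.25 = 65.62 → 66.
front: 20.5 × 6.25 = 128.12 → 128.
back: 25 × 6.25 = 156.25 → 156.
pocket: 7.5 × 6.25 = 46.88 → 47.

cuff 66; front 128; back 156; pocket 47.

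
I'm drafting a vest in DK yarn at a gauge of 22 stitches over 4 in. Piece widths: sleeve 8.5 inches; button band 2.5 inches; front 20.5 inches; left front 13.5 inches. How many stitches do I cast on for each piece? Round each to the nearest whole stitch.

Rate = 22/4 = 5.5 sts per in.
sleeve: 8.5 × 5.5 = 46.75 → 47.
button band: 2.5 × 5.5 = 13.75 → 14.
front: 20.5 × 5.5 = 112.75 → 113.
left front: 13.5 × 5.5 = 74.25 → 74.

sleeve 47; button band 14; front 113; left front 74.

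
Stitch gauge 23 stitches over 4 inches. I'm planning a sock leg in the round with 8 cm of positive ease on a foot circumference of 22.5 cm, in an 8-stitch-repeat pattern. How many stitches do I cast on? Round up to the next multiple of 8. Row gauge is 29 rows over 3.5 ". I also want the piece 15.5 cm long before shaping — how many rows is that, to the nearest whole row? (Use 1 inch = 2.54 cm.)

Cast on 72 stitches; work 51 rows.

Finished = 22.5 + 8 = 30.5 cm.
30.5 cm × 1/2.54 = 12.01 inches.
23/4 = 5.75 sts per in; 12.01 × 5.75 = 69.05 sts.
Next multiple of 8 → 72.
15.5 cm = 6.10 inches; × 8.286 = 50.56 → 51 rows.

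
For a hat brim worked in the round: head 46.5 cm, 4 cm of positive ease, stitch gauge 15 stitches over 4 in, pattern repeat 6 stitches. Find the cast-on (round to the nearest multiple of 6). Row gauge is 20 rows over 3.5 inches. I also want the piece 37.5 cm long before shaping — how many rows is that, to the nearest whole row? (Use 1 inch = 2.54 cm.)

Cast on 72 stitches; work 84 rows.

Finished = 46.5 + 4 = 50.5 cm.
50.5 cm × 1/2.54 = 19.88 inches.
15/4 = 3.75 sts per in; 19.88 × 3.75 = 74.56 sts.
Nearest multiple of 6 → 72.
37.5 cm = 14.76 inches; × 5.714 = 84.36 → 84 rows.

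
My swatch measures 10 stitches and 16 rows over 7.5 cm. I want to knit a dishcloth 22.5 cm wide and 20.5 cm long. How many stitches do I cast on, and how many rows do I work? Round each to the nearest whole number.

Cast on 30 stitches and work 44 rows.

Stitch gauge = 10/7.5 = 1.333 sts/cm; 22.5 × 1.333 = 30.00 → 30 sts.
Row gauge = 16/7.5 = 2.133 rows/cm; 20.5 × 2.133 = 43.73 → 44 rows.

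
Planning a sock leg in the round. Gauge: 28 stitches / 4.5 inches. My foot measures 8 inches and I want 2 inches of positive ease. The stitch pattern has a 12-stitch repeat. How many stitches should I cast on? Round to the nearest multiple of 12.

Finished = 8 + 2 = 10 inches.
28 / 4.5 = 6.222 sts/in.
10 × 6.222 = 62.22 sts.
Nearest multiple of 12: 60.

Cast on 60 stitches.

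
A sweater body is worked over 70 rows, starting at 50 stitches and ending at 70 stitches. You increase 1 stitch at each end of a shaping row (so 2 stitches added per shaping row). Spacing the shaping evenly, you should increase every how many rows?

Increase every 7th row.

Stitches to add: |70 − 50| = 20.
Shaping rows needed: 20 / 2 = 10.
70 rows / 10 = every 7 rows.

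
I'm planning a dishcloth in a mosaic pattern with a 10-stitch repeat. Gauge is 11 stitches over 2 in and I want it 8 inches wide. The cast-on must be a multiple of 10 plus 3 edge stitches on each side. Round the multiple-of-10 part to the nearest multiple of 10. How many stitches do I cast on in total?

11 / 2 = 5.5 sts per inch.
8 × 5.5 = 44.00 sts.
Less 6 edge sts → 38.00 for the repeat.
Nearest multiple of 10: 40.
Add back 6 edge sts → 46.

46 stitches.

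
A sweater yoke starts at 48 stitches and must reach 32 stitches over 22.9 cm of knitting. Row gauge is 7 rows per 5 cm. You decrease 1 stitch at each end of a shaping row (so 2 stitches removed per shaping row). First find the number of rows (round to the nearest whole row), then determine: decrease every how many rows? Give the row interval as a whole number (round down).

Decrease every 4th row.

Rows = 22.9 × 1.4 = 32.1 → 32 rows.
Stitches to remove: 16 → 8 shaping rows (at 2 st each).
32 / 8 = 4.00 → every 4 rows.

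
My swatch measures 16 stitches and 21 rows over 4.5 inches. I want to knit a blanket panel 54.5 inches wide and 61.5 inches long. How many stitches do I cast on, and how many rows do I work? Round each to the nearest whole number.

Cast on 194 stitches and work 287 rows.

Stitch gauge = 16/4.5 = 3.556 sts/in; 54.5 × 3.556 = 193.78 → 194 sts.
Row gauge = 21/4.5 = 4.667 rows/in; 61.5 × 4.667 = 287.00 → 287 rows.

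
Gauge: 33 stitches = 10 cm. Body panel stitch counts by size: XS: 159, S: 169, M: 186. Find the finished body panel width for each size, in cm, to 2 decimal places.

XS 48.18 cm; S 51.21 cm; M 56.36 cm.

33/10 = 3.3 sts per cm.
XS: 159 / 3.3 = 48.182 → 48.18 cm.
S: 169 / 3.3 = 51.212 → 51.21 cm.
M: 186 / 3.3 = 56.364 → 56.36 cm.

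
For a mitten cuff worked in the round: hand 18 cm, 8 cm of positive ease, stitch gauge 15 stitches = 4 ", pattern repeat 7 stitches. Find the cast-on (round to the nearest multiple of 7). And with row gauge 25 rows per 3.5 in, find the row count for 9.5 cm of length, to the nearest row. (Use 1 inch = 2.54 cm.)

Cast on 35 stitches; work 27 rows.

Finished = 18 + 8 = 26 cm.
26 cm × 1/2.54 = 10.24 inches.
15/4 = 3.75 sts per in; 10.24 × 3.75 = 38.39 sts.
Nearest multiple of 7 → 35.
9.5 cm = 3.74 inches; × 7.143 = 26.72 → 27 rows.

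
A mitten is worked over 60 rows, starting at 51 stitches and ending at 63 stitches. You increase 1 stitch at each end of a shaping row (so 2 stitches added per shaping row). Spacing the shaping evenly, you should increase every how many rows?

Increase every 10th row.

Stitches to add: |63 − 51| = 12.
Shaping rows needed: 12 / 2 = 6.
60 rows / 6 = every 10 rows.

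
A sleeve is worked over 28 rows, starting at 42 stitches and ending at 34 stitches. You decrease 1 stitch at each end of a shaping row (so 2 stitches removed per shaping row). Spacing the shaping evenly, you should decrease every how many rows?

Stitches to remove: |34 − 42| = 8.
Shaping rows needed: 8 / 2 = 4.
28 rows / 4 = every 7 rows.

Decrease every 7th row.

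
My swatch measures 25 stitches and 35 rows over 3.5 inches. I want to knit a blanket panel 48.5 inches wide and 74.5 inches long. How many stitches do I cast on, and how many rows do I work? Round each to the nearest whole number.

Cast on 346 stitches and work 745 rows.

Stitch gauge = 25/3.5 = 7.143 sts/in; 48.5 × 7.143 = 346.43 → 346 sts.
Row gauge = 35/3.5 = 10 rows/in; 74.5 × 10 = 745.00 → 745 rows.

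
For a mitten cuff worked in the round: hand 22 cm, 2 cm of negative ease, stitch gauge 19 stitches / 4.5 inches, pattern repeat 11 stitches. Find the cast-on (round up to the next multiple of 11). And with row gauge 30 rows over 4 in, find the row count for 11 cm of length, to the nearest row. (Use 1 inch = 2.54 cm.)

Cast on 44 stitches; work 32 rows.

Finished = 22 − 2 = 20 cm.
20 cm × 1/2.54 = 7.87 inches.
19/4.5 = 4.222 sts per in; 7.87 × 4.222 = 33.25 sts.
Next multiple of 11 → 44.
11 cm = 4.33 inches; × 7.5 = 32.48 → 32 rows.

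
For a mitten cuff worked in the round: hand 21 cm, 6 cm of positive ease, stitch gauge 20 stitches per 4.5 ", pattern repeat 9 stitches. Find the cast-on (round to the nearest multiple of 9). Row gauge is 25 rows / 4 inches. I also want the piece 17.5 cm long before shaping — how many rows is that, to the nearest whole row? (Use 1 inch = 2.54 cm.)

Finished = 21 + 6 = 27 cm.
27 cm × 1/2.54 = 10.63 inches.
20/4.5 = 4.444 sts per in; 10.63 × 4.444 = 47.24 sts.
Nearest multiple of 9 → 45.
17.5 cm = 6.89 inches; × 6.25 = 43.06 → 43 rows.

Cast on 45 stitches; work 43 rows.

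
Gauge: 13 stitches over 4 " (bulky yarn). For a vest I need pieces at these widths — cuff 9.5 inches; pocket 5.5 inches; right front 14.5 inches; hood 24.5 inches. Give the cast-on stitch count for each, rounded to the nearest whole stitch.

cuff 31; pocket 18; right front 47; hood 80.

Rate = 13/4 = 3.25 sts per in.
cuff: 9.5 × 3.25 = 30.88 → 31.
pocket: 5.5 × 3.25 = 17.88 → 18.
right front: 14.5 × 3.25 = 47.12 → 47.
hood: 24.5 × 3.25 = 79.62 → 80.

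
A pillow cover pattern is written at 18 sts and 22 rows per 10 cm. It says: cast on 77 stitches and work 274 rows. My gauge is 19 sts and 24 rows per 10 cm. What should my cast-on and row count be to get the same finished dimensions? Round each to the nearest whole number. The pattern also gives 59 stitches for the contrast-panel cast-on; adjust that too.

Cast on 81 stitches; work 299 rows; contrast-panel cast-on 62 stitches.

Stitches: 77 × 19/18 = 81.28 → 81.
Rows: 274 × 24/22 = 298.91 → 299.
contrast-panel cast-on: 59 × 19/18 = 62.28 → 62.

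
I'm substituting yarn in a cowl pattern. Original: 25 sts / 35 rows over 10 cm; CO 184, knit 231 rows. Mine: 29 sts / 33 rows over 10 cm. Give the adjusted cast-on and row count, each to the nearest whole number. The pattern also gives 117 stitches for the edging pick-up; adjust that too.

Stitches: 184 × 29/25 = 213.44 → 213.
Rows: 231 × 33/35 = 217.80 → 218.
edging pick-up: 117 × 29/25 = 135.72 → 136.

Cast on 213 stitches; work 218 rows; edging pick-up 136 stitches.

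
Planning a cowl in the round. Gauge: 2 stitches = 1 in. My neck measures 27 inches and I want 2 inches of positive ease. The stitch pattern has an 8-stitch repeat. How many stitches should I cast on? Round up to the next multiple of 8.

Finished = 27 + 2 = 29 inches.
2 / 1 = 2 sts/in.
29 × 2 = 58.00 sts.
Next multiple of 8: 64.

64 stitches.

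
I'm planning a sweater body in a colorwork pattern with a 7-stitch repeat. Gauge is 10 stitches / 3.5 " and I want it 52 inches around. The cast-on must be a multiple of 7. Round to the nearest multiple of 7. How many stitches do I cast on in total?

10 / 3.5 = 2.857 sts per inch.
52 × 2.857 = 148.57 sts.
Nearest multiple of 7: 147.

Cast on 147 stitches.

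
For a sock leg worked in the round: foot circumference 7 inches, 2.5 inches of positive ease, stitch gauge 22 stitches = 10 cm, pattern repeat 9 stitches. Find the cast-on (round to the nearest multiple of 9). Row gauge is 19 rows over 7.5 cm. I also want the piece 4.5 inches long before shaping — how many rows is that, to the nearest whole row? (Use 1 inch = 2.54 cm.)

Cast on 54 stitches; work 29 rows.

Finished = 7 + 2.5 = 9.5 inches.
9.5 inches × 2.54 = 24.13 cm.
22/10 = 2.2 sts per cm; 24.13 × 2.2 = 53.09 sts.
Nearest multiple of 9 → 54.
4.5 inches = 11.43 cm; × 2.533 = 28.96 → 29 rows.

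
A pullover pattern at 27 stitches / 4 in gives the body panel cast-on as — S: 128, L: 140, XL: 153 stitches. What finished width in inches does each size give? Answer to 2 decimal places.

S 18.96 inches; L 20.74 inches; XL 22.67 inches.

27/4 = 6.75 sts per in.
S: 128 / 6.75 = 18.963 → 18.96 in.
L: 140 / 6.75 = 20.741 → 20.74 in.
XL: 153 / 6.75 = 22.667 → 22.67 in.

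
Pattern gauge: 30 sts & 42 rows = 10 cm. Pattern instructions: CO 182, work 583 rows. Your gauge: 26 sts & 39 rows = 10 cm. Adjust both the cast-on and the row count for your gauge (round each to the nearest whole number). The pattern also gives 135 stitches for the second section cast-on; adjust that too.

Cast on 158 stitches; work 541 rows; second section cast-on 117 stitches.

Stitches: 182 × 26/30 = 157.73 → 158.
Rows: 583 × 39/42 = 541.36 → 541.
second section cast-on: 135 × 26/30 = 117.00 → 117.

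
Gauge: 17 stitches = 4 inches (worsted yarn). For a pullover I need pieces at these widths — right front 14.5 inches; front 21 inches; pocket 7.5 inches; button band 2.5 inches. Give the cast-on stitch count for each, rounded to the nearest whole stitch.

Rate = 17/4 = 4.25 sts per in.
right front: 14.5 × 4.25 = 61.62 → 62.
front: 21 × 4.25 = 89.25 → 89.
pocket: 7.5 × 4.25 = 31.88 → 32.
button band: 2.5 × 4.25 = 10.62 → 11.

right front 62; front 89; pocket 32; button band 11.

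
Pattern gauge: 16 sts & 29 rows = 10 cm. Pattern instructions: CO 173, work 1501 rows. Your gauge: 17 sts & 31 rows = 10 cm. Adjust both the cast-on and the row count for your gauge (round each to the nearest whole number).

Cast on 184 stitches; work 1605 rows.

Stitches: 173 × 17/16 = 183.81 → 184.
Rows: 1501 × 31/29 = 1604.52 → 1605.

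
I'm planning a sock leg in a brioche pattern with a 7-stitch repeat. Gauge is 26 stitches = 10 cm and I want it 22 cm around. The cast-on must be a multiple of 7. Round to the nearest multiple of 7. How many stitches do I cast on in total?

26 / 10 = 2.6 sts per cm.
22 × 2.6 = 57.20 sts.
Nearest multiple of 7: 56.

56 stitches.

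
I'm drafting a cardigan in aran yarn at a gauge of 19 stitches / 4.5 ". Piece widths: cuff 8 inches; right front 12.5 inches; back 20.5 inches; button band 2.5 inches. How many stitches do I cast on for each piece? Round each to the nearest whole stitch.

Rate = 19/4.5 = 4.222 sts per in.
cuff: 8 × 4.222 = 33.78 → 34.
right front: 12.5 × 4.222 = 52.78 → 53.
back: 20.5 × 4.222 = 86.56 → 87.
button band: 2.5 × 4.222 = 10.56 → 11.

cuff 34; right front 53; back 87; button band 11.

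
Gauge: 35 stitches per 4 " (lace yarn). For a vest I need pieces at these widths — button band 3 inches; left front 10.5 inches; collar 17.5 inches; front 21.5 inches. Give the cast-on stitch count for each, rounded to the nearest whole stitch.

Rate = 35/4 = 8.75 sts per in.
button band: 3 × 8.75 = 26.25 → 26.
left front: 10.5 × 8.75 = 91.88 → 92.
collar: 17.5 × 8.75 = 153.12 → 153.
front: 21.5 × 8.75 = 188.12 → 188.

button band 26; left front 92; collar 153; front 188.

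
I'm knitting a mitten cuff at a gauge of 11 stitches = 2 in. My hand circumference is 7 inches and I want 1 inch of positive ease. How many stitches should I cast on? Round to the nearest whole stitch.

CO 44 sts.

Finished = 7 + 1 = 8 in.
11 / 2 = 5.5 sts per inch.
8.00 × 5.5 = 44.00 sts.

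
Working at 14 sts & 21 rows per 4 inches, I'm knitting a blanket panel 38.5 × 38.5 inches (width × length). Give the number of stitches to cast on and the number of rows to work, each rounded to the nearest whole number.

Cast on 135 stitches and work 202 rows.

Stitch gauge = 14/4 = 3.5 sts/in; 38.5 × 3.5 = 134.75 → 135 sts.
Row gauge = 21/4 = 5.25 rows/in; 38.5 × 5.25 = 202.12 → 202 rows.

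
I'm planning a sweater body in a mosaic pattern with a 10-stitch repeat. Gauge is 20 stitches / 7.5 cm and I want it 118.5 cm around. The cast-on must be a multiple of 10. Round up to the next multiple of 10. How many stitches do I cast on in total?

CO 320 sts.

20 / 7.5 = 2.667 sts per cm.
118.5 × 2.667 = 316.00 sts.
Next multiple of 10: 320.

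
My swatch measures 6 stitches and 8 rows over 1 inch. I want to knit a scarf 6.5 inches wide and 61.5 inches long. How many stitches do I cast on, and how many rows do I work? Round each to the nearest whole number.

Stitch gauge = 6/1 = 6 sts/in; 6.5 × 6 = 39.00 → 39 sts.
Row gauge = 8/1 = 8 rows/in; 61.5 × 8 = 492.00 → 492 rows.

Cast on 39 stitches and work 492 rows.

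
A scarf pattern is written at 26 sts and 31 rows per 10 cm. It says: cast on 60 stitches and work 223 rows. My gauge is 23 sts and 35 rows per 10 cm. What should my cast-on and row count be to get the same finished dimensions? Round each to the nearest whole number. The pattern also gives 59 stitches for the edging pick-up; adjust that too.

Stitches: 60 × 23/26 = 53.08 → 53.
Rows: 223 × 35/31 = 251.77 → 252.
edging pick-up: 59 × 23/26 = 52.19 → 52.

Cast on 53 stitches; work 252 rows; edging pick-up 52 stitches.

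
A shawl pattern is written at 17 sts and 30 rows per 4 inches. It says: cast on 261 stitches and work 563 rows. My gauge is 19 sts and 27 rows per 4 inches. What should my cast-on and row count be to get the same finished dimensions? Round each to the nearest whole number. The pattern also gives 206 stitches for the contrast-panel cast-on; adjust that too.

Cast on 292 stitches; work 507 rows; contrast-panel cast-on 230 stitches.

Stitches: 261 × 19/17 = 291.71 → 292.
Rows: 563 × 27/30 = 506.70 → 507.
contrast-panel cast-on: 206 × 19/17 = 230.24 → 230.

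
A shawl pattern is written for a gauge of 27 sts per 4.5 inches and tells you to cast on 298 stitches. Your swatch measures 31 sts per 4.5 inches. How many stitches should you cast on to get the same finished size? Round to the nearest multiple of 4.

CO 344 sts.

Scale factor = 31 / 27 = 1.148.
298 × 31 / 27 = 342.15 sts.
→ 344 sts.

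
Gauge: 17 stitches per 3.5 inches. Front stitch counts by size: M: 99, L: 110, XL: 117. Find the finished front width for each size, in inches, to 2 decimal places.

17/3.5 = 4.857 sts per in.
M: 99 / 4.857 = 20.382 → 20.38 in.
L: 110 / 4.857 = 22.647 → 22.65 in.
XL: 117 / 4.857 = 24.088 → 24.09 in.

M 20.38 inches; L 22.65 inches; XL 24.09 inches.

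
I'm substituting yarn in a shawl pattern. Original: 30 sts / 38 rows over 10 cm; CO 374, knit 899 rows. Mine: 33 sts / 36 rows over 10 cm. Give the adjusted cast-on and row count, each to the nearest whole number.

Stitches: 374 × 33/30 = 411.40 → 411.
Rows: 899 × 36/38 = 851.68 → 852.

Cast on 411 stitches; work 852 rows.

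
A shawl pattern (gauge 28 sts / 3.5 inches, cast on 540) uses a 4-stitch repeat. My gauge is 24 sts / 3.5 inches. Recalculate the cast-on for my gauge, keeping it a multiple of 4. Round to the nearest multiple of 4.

540 × 24 / 28 = 462.86.
Nearest multiple of 4: 464.

464 stitches.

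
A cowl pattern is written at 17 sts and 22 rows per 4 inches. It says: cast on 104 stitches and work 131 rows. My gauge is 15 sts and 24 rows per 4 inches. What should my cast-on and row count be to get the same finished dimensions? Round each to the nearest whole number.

Cast on 92 stitches; work 143 rows.

Stitches: 104 × 15/17 = 91.76 → 92.
Rows: 131 × 24/22 = 142.91 → 143.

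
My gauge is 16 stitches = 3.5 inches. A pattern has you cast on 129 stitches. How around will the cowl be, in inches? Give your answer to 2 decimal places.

28.22 inches.

16 stitches / 3.5 inch = 4.571 stitches per inch.
129 / 4.571 = 28.219 inches.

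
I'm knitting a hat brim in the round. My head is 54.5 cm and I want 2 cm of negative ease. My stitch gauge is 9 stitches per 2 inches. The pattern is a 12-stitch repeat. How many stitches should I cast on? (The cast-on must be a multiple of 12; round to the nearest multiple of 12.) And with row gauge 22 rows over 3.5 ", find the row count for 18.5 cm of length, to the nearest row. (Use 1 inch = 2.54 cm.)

Cast on 96 stitches; work 46 rows.

Finished = 54.5 − 2 = 52.5 cm.
52.5 cm × 1/2.54 = 20.67 inches.
9/2 = 4.5 sts per in; 20.67 × 4.5 = 93.01 sts.
Nearest multiple of 12 → 96.
18.5 cm = 7.28 inches; × 6.286 = 45.78 → 46 rows.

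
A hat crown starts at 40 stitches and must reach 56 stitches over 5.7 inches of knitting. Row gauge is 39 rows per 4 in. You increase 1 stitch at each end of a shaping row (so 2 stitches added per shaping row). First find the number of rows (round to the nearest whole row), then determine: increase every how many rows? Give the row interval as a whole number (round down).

Increase every 7th row.

Rows = 5.7 × 9.75 = 55.6 → 56 rows.
Stitches to add: 16 → 8 shaping rows (at 2 st each).
56 / 8 = 7.00 → every 7 rows.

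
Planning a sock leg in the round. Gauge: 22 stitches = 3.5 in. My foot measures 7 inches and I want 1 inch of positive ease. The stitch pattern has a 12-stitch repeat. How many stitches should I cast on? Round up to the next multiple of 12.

CO 60 sts.

Finished = 7 + 1 = 8 inches.
22 / 3.5 = 6.286 sts/in.
8 × 6.286 = 50.29 sts.
Next multiple of 12: 60.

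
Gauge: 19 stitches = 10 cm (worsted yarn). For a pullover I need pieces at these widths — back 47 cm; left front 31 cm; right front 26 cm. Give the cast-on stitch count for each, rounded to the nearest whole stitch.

back 89; left front 59; right front 49.

Rate = 19/10 = 1.9 sts per cm.
back: 47 × 1.9 = 89.30 → 89.
left front: 31 × 1.9 = 58.90 → 59.
right front: 26 × 1.9 = 49.40 → 49.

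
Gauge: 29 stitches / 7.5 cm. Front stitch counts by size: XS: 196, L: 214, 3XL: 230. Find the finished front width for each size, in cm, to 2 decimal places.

29/7.5 = 3.867 sts per cm.
XS: 196 / 3.867 = 50.690 → 50.69 cm.
L: 214 / 3.867 = 55.345 → 55.34 cm.
3XL: 230 / 3.867 = 59.483 → 59.48 cm.

XS 50.69 cm; L 55.34 cm; 3XL 59.48 cm.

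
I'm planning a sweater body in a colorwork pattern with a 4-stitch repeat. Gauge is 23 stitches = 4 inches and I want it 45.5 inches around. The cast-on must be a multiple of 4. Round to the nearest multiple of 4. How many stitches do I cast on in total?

23 / 4 = 5.75 sts per inch.
45.5 × 5.75 = 261.62 sts.
Nearest multiple of 4: 260.

Cast on 260 stitches.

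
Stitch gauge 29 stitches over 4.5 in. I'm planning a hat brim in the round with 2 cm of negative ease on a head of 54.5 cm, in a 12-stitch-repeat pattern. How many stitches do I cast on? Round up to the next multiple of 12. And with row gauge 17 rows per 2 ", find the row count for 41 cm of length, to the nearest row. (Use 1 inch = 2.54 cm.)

Finished = 54.5 − 2 = 52.5 cm.
52.5 cm × 1/2.54 = 20.67 inches.
29/4.5 = 6.444 sts per in; 20.67 × 6.444 = 133.20 sts.
Next multiple of 12 → 144.
41 cm = 16.14 inches; × 8.5 = 137.20 → 137 rows.

Cast on 144 stitches; work 137 rows.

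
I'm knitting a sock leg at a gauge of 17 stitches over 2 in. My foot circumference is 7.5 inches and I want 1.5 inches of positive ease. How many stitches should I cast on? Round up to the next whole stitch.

CO 77 sts.

Finished = 7.5 + 1.5 = 9 in.
17 / 2 = 8.5 sts per inch.
9.00 × 8.5 = 76.50 sts.
→ 77 sts.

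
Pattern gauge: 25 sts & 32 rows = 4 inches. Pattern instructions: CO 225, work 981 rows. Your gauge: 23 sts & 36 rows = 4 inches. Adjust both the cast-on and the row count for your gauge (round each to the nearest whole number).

Cast on 207 stitches; work 1104 rows.

Stitches: 225 × 23/25 = 207.00 → 207.
Rows: 981 × 36/32 = 1103.62 → 1104.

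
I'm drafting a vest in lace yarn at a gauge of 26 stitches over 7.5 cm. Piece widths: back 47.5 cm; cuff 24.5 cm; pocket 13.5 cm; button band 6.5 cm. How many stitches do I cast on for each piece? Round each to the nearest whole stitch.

Rate = 26/7.5 = 3.467 sts per cm.
back: 47.5 × 3.467 = 164.67 → 165.
cuff: 24.5 × 3.467 = 84.93 → 85.
pocket: 13.5 × 3.467 = 46.80 → 47.
button band: 6.5 × 3.467 = 22.53 → 23.

back 165; cuff 85; pocket 47; button band 23.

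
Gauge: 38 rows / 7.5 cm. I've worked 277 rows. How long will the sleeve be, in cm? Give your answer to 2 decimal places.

38 rows / 7.5 cm = 5.067 rows per cm.
277 / 5.067 = 54.671 cm.

54.67 cm.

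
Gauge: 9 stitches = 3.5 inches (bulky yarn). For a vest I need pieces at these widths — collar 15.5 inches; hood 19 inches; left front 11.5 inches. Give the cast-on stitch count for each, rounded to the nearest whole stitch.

Rate = 9/3.5 = 2.571 sts per in.
collar: 15.5 × 2.571 = 39.86 → 40.
hood: 19 × 2.571 = 48.86 → 49.
left front: 11.5 × 2.571 = 29.57 → 30.

collar 40; hood 49; left front 30.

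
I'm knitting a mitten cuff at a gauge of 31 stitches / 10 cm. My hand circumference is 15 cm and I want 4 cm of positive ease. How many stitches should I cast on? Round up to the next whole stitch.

Finished = 15 + 4 = 19 cm.
31 / 10 = 3.1 sts per cm.
19.00 × 3.1 = 58.90 sts.
→ 59 sts.

Cast on 59 stitches.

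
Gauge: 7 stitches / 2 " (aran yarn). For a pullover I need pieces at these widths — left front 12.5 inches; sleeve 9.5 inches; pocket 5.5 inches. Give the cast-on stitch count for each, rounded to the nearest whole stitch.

Rate = 7/2 = 3.5 sts per in.
left front: 12.5 × 3.5 = 43.75 → 44.
sleeve: 9.5 × 3.5 = 33.25 → 33.
pocket: 5.5 × 3.5 = 19.25 → 19.

left front 44; sleeve 33; pocket 19.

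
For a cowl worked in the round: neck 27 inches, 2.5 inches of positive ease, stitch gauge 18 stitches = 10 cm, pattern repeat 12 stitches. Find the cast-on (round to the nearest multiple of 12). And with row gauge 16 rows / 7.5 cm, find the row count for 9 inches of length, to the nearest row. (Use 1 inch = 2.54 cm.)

Cast on 132 stitches; work 49 rows.

Finished = 27 + 2.5 = 29.5 inches.
29.5 inches × 2.54 = 74.93 cm.
18/10 = 1.8 sts per cm; 74.93 × 1.8 = 134.87 sts.
Nearest multiple of 12 → 132.
9 inches = 22.86 cm; × 2.133 = 48.77 → 49 rows.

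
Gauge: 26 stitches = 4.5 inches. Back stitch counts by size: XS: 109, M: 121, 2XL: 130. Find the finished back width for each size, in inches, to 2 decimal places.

XS 18.87 inches; M 20.94 inches; 2XL 22.50 inches.

26/4.5 = 5.778 sts per in.
XS: 109 / 5.778 = 18.865 → 18.87 in.
M: 121 / 5.778 = 20.942 → 20.94 in.
2XL: 130 / 5.778 = 22.500 → 22.50 in.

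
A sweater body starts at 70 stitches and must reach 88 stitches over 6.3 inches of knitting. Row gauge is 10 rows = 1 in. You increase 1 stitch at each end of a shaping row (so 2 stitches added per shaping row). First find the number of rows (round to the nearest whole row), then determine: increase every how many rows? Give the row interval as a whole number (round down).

Increase every 7th row.

Rows = 6.3 × 10 = 63.0 → 63 rows.
Stitches to add: 18 → 9 shaping rows (at 2 st each).
63 / 9 = 7.00 → every 7 rows.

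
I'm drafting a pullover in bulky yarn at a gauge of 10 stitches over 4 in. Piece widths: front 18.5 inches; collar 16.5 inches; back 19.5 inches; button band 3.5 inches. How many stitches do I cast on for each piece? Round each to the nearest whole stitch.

front 46; collar 41; back 49; button band 9.

Rate = 10/4 = 2.5 sts per in.
front: 18.5 × 2.5 = 46.25 → 46.
collar: 16.5 × 2.5 = 41.25 → 41.
back: 19.5 × 2.5 = 48.75 → 49.
button band: 3.5 × 2.5 = 8.75 → 9.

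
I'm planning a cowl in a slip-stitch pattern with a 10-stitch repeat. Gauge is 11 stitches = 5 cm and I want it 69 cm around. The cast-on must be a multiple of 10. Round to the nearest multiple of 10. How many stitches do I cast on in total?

CO 150 sts.

11 / 5 = 2.2 sts per cm.
69 × 2.2 = 151.80 sts.
Nearest multiple of 10: 150.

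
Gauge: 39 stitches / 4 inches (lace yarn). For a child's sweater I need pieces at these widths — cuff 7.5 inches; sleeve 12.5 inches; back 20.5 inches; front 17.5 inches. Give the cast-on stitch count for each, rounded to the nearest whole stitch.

cuff 73; sleeve 122; back 200; front 171.

Rate = 39/4 = 9.75 sts per in.
cuff: 7.5 × 9.75 = 73.12 → 73.
sleeve: 12.5 × 9.75 = 121.88 → 122.
back: 20.5 × 9.75 = 199.88 → 200.
front: 17.5 × 9.75 = 170.62 → 171.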